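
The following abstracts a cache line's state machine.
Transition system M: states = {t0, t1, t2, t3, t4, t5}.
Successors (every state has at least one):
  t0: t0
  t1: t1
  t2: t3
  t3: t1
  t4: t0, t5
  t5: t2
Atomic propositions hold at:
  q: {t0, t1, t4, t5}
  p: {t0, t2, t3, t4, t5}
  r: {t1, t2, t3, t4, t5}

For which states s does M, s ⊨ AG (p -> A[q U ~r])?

{t0, t1}

Sat(~r) = {t0}
A[q U ~r]: least fixpoint, start Z0 = Sat(~r) = {t0}, add states in Sat(q) with every successor in Z. Already a fixed point.
Sat(A[q U ~r]) = {t0}
Sat(p -> A[q U ~r]) = {t0, t1}
AG (p -> A[q U ~r]): greatest fixpoint, start Z0 = {t0, t1}, keep only states in Sat with every successor in Z. Already a fixed point.
Sat(AG (p -> A[q U ~r])) = {t0, t1}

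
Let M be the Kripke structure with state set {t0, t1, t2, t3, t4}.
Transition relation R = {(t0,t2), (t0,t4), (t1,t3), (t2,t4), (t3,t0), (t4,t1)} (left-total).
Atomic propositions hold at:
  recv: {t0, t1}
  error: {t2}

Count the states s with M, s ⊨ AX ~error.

4

Sat(~error) = {t0, t1, t3, t4}
Sat(AX ~error) = {s : every successor in {t0, t1, t3, t4}} = {t1, t2, t3, t4}
|Sat(AX ~error)| = |{t1, t2, t3, t4}| = 4.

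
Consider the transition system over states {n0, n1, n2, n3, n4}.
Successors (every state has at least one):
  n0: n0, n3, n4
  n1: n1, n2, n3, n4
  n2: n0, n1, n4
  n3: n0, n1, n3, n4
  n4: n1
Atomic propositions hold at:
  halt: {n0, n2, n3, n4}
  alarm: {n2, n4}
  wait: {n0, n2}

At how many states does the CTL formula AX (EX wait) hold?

Sat(EX wait) = {s : some successor in {n0, n2}} = {n0, n1, n2, n3}
Sat(AX (EX wait)) = {s : every successor in {n0, n1, n2, n3}} = {n4}
|Sat(AX (EX wait))| = |{n4}| = 1.

1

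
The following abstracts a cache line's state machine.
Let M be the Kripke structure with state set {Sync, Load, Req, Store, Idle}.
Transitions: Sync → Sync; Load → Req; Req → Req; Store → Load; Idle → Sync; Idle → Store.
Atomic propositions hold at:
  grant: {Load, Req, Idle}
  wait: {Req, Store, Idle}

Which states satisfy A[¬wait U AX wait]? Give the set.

{Load, Req}

Sat(¬wait) = {Sync, Load}
Sat(AX wait) = {s : every successor in {Req, Store, Idle}} = {Load, Req}
A[¬wait U AX wait]: least fixpoint, start Z0 = Sat(AX wait) = {Load, Req}, add states in Sat(¬wait) with every successor in Z. Already a fixed point.
Sat(A[¬wait U AX wait]) = {Load, Req}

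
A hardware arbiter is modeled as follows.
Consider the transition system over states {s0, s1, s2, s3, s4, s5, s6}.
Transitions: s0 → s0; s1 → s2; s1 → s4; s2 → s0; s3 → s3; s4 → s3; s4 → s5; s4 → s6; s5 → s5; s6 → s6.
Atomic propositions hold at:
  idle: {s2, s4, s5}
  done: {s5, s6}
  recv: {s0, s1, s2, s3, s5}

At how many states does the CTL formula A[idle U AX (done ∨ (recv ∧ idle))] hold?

Sat(recv ∧ idle) = {s2, s5}
Sat(done ∨ (recv ∧ idle)) = {s2, s5, s6}
Sat(AX (done ∨ (recv ∧ idle))) = {s : every successor in {s2, s5, s6}} = {s5, s6}
A[idle U AX (done ∨ (recv ∧ idle))]: least fixpoint, start Z0 = Sat(AX (done ∨ (recv ∧ idle))) = {s5, s6}, add states in Sat(idle) with every successor in Z. Already a fixed point.
Sat(A[idle U AX (done ∨ (recv ∧ idle))]) = {s5, s6}
|Sat(A[idle U AX (done ∨ (recv ∧ idle))])| = |{s5, s6}| = 2.

2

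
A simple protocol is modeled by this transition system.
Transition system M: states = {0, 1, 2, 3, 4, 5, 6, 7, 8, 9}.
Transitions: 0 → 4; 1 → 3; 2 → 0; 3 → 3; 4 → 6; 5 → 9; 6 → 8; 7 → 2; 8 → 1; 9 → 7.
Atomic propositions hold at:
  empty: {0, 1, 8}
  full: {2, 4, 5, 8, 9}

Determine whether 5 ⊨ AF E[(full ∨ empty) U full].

Yes

Sat(full ∨ empty) = {0, 1, 2, 4, 5, 8, 9}
E[(full ∨ empty) U full]: least fixpoint, start Z0 = Sat(full) = {2, 4, 5, 8, 9}, add states in Sat(full ∨ empty) with some successor in Z. Z1 = {0, 2, 4, 5, 8, 9}; fixed.
Sat(E[(full ∨ empty) U full]) = {0, 2, 4, 5, 8, 9}
AF E[(full ∨ empty) U full]: least fixpoint, start Z0 = {0, 2, 4, 5, 8, 9}, add states with every successor in Z. Z1 = {0, 2, 4, 5, 6, 7, 8, 9}; fixed.
Sat(AF E[(full ∨ empty) U full]) = {0, 2, 4, 5, 6, 7, 8, 9}
5 ∈ Sat(AF E[(full ∨ empty) U full]) = {0, 2, 4, 5, 6, 7, 8, 9}, so the formula holds at 5.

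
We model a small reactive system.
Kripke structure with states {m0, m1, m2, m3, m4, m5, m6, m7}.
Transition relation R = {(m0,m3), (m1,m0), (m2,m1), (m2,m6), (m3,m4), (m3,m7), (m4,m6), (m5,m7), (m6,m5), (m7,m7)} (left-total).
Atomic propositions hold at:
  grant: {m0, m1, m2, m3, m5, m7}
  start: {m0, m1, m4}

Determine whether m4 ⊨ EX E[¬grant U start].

No

Sat(¬grant) = {m4, m6}
E[¬grant U start]: least fixpoint, start Z0 = Sat(start) = {m0, m1, m4}, add states in Sat(¬grant) with some successor in Z. Already a fixed point.
Sat(E[¬grant U start]) = {m0, m1, m4}
Sat(EX E[¬grant U start]) = {s : some successor in {m0, m1, m4}} = {m1, m2, m3}
m4 ∉ Sat(EX E[¬grant U start]) = {m1, m2, m3}, so the formula does not hold at m4.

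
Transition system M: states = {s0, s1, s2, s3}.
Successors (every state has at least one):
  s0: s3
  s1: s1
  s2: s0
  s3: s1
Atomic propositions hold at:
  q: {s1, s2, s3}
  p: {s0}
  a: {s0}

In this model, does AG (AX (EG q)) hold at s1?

EG q: greatest fixpoint, start Z0 = {s1, s2, s3}, keep only states in Sat with some successor in Z. Z1 = {s1, s3}; fixed.
Sat(EG q) = {s1, s3}
Sat(AX (EG q)) = {s : every successor in {s1, s3}} = {s0, s1, s3}
AG (AX (EG q)): greatest fixpoint, start Z0 = {s0, s1, s3}, keep only states in Sat with every successor in Z. Already a fixed point.
Sat(AG (AX (EG q))) = {s0, s1, s3}
s1 ∈ Sat(AG (AX (EG q))) = {s0, s1, s3}, so the formula holds at s1.

Yes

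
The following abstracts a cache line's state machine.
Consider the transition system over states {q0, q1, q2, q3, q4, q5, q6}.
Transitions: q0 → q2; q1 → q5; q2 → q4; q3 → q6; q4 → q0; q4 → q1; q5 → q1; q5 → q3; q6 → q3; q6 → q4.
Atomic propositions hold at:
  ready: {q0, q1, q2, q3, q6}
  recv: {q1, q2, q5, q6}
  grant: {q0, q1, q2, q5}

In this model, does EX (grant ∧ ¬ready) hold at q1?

Yes

Sat(¬ready) = {q4, q5}
Sat(grant ∧ ¬ready) = {q5}
Sat(EX (grant ∧ ¬ready)) = {s : some successor in {q5}} = {q1}
q1 ∈ Sat(EX (grant ∧ ¬ready)) = {q1}, so the formula holds at q1.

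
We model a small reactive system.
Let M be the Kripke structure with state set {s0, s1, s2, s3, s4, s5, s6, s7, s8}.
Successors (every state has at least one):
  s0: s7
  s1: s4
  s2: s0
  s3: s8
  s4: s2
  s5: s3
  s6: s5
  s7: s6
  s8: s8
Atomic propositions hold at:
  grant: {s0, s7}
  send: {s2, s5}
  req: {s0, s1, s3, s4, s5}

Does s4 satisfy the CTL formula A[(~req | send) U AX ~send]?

Sat(~req) = {s2, s6, s7, s8}
Sat(~req | send) = {s2, s5, s6, s7, s8}
Sat(~send) = {s0, s1, s3, s4, s6, s7, s8}
Sat(AX ~send) = {s : every successor in {s0, s1, s3, s4, s6, s7, s8}} = {s0, s1, s2, s3, s5, s7, s8}
A[(~req | send) U AX ~send]: least fixpoint, start Z0 = Sat(AX ~send) = {s0, s1, s2, s3, s5, s7, s8}, add states in Sat(~req | send) with every successor in Z. Z1 = {s0, s1, s2, s3, s5, s6, s7, s8}; fixed.
Sat(A[(~req | send) U AX ~send]) = {s0, s1, s2, s3, s5, s6, s7, s8}
s4 ∉ Sat(A[(~req | send) U AX ~send]) = {s0, s1, s2, s3, s5, s6, s7, s8}, so the formula does not hold at s4.

No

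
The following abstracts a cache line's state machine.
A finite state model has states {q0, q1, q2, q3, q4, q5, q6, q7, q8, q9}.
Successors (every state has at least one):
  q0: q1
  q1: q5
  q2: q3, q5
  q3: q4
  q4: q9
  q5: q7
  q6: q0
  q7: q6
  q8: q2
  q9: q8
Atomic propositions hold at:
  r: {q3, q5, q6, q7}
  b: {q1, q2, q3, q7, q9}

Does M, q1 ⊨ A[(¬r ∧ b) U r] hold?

Yes

Sat(¬r) = {q0, q1, q2, q4, q8, q9}
Sat(¬r ∧ b) = {q1, q2, q9}
A[(¬r ∧ b) U r]: least fixpoint, start Z0 = Sat(r) = {q3, q5, q6, q7}, add states in Sat(¬r ∧ b) with every successor in Z. Z1 = {q1, q2, q3, q5, q6, q7}; fixed.
Sat(A[(¬r ∧ b) U r]) = {q1, q2, q3, q5, q6, q7}
q1 ∈ Sat(A[(¬r ∧ b) U r]) = {q1, q2, q3, q5, q6, q7}, so the formula holds at q1.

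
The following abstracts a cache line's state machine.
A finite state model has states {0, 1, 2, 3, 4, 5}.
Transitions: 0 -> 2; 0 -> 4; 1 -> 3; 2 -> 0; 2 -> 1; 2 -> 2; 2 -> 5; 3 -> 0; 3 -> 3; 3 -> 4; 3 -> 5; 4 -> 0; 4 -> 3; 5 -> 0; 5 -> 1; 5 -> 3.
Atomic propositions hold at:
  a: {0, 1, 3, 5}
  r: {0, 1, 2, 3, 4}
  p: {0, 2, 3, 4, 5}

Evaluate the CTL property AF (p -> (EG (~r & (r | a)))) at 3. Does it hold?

No

Sat(~r) = {5}
Sat(r | a) = {0, 1, 2, 3, 4, 5}
Sat(~r & (r | a)) = {5}
EG (~r & (r | a)): greatest fixpoint, start Z0 = {5}, keep only states in Sat with some successor in Z. Z1 = ∅; fixed.
Sat(EG (~r & (r | a))) = ∅
Sat(p -> (EG (~r & (r | a)))) = {1}
AF (p -> (EG (~r & (r | a)))): least fixpoint, start Z0 = {1}, add states with every successor in Z. Already a fixed point.
Sat(AF (p -> (EG (~r & (r | a))))) = {1}
3 ∉ Sat(AF (p -> (EG (~r & (r | a))))) = {1}, so the formula does not hold at 3.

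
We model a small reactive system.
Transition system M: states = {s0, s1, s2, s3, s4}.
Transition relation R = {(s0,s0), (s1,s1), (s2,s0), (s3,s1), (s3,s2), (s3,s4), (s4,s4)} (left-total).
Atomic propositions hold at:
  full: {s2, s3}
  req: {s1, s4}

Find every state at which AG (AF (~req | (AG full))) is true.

Sat(~req) = {s0, s2, s3}
AG full: greatest fixpoint, start Z0 = {s2, s3}, keep only states in Sat with every successor in Z. Z1 = ∅; fixed.
Sat(AG full) = ∅
Sat(~req | (AG full)) = {s0, s2, s3}
AF (~req | (AG full)): least fixpoint, start Z0 = {s0, s2, s3}, add states with every successor in Z. Already a fixed point.
Sat(AF (~req | (AG full))) = {s0, s2, s3}
AG (AF (~req | (AG full))): greatest fixpoint, start Z0 = {s0, s2, s3}, keep only states in Sat with every successor in Z. Z1 = {s0, s2}; fixed.
Sat(AG (AF (~req | (AG full)))) = {s0, s2}

{s0, s2}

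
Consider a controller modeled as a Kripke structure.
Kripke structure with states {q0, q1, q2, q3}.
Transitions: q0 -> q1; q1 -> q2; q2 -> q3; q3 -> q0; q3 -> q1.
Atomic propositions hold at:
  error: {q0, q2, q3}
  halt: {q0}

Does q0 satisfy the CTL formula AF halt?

AF halt: least fixpoint, start Z0 = {q0}, add states with every successor in Z. Already a fixed point.
Sat(AF halt) = {q0}
q0 ∈ Sat(AF halt) = {q0}, so the formula holds at q0.

Yes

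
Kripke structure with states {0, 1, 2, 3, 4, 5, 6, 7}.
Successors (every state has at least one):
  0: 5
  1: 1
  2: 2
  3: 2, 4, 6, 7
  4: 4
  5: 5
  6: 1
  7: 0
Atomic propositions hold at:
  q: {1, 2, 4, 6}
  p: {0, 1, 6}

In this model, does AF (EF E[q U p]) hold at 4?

No

E[q U p]: least fixpoint, start Z0 = Sat(p) = {0, 1, 6}, add states in Sat(q) with some successor in Z. Already a fixed point.
Sat(E[q U p]) = {0, 1, 6}
EF E[q U p]: least fixpoint, start Z0 = {0, 1, 6}, add states with some successor in Z. Z1 = {0, 1, 3, 6, 7}; fixed.
Sat(EF E[q U p]) = {0, 1, 3, 6, 7}
AF (EF E[q U p]): least fixpoint, start Z0 = {0, 1, 3, 6, 7}, add states with every successor in Z. Already a fixed point.
Sat(AF (EF E[q U p])) = {0, 1, 3, 6, 7}
4 ∉ Sat(AF (EF E[q U p])) = {0, 1, 3, 6, 7}, so the formula does not hold at 4.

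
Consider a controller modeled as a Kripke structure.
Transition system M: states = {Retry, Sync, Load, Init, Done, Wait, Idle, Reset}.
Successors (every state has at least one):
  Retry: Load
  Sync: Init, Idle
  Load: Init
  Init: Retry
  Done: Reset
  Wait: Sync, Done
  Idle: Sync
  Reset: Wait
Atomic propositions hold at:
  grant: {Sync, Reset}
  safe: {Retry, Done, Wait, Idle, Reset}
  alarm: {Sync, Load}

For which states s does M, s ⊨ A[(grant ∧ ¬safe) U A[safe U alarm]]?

{Retry, Sync, Load, Idle}

Sat(¬safe) = {Sync, Load, Init}
Sat(grant ∧ ¬safe) = {Sync}
A[safe U alarm]: least fixpoint, start Z0 = Sat(alarm) = {Sync, Load}, add states in Sat(safe) with every successor in Z. Z1 = {Retry, Sync, Load, Idle}; fixed.
Sat(A[safe U alarm]) = {Retry, Sync, Load, Idle}
A[(grant ∧ ¬safe) U A[safe U alarm]]: least fixpoint, start Z0 = Sat(A[safe U alarm]) = {Retry, Sync, Load, Idle}, add states in Sat(grant ∧ ¬safe) with every successor in Z. Already a fixed point.
Sat(A[(grant ∧ ¬safe) U A[safe U alarm]]) = {Retry, Sync, Load, Idle}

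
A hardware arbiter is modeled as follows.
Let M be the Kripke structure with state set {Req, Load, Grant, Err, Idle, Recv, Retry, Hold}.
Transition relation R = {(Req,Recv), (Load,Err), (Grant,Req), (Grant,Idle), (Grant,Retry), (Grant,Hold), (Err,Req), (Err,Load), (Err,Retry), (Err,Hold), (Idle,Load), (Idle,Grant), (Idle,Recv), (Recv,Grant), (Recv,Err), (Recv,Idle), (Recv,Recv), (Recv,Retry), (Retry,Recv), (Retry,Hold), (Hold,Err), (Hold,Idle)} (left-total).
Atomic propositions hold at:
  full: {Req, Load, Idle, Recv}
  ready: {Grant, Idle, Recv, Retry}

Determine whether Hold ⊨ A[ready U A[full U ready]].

No

A[full U ready]: least fixpoint, start Z0 = Sat(ready) = {Grant, Idle, Recv, Retry}, add states in Sat(full) with every successor in Z. Z1 = {Req, Grant, Idle, Recv, Retry}; fixed.
Sat(A[full U ready]) = {Req, Grant, Idle, Recv, Retry}
A[ready U A[full U ready]]: least fixpoint, start Z0 = Sat(A[full U ready]) = {Req, Grant, Idle, Recv, Retry}, add states in Sat(ready) with every successor in Z. Already a fixed point.
Sat(A[ready U A[full U ready]]) = {Req, Grant, Idle, Recv, Retry}
Hold ∉ Sat(A[ready U A[full U ready]]) = {Req, Grant, Idle, Recv, Retry}, so the formula does not hold at Hold.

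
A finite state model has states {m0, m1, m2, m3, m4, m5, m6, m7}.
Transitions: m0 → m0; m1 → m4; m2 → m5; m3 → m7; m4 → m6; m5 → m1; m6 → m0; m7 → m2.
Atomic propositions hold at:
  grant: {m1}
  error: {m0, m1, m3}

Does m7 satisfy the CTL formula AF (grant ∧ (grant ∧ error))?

Yes

Sat(grant ∧ error) = {m1}
Sat(grant ∧ (grant ∧ error)) = {m1}
AF (grant ∧ (grant ∧ error)): least fixpoint, start Z0 = {m1}, add states with every successor in Z. Z1 = {m1, m5}; Z2 = {m1, m2, m5}; Z3 = {m1, m2, m5, m7}; Z4 = {m1, m2, m3, m5, m7}; fixed.
Sat(AF (grant ∧ (grant ∧ error))) = {m1, m2, m3, m5, m7}
m7 ∈ Sat(AF (grant ∧ (grant ∧ error))) = {m1, m2, m3, m5, m7}, so the formula holds at m7.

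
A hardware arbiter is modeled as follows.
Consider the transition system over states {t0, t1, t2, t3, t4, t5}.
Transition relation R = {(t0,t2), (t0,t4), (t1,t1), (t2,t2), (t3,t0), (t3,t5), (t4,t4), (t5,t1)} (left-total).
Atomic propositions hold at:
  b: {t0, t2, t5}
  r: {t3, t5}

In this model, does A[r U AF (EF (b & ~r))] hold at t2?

Yes

Sat(~r) = {t0, t1, t2, t4}
Sat(b & ~r) = {t0, t2}
EF (b & ~r): least fixpoint, start Z0 = {t0, t2}, add states with some successor in Z. Z1 = {t0, t2, t3}; fixed.
Sat(EF (b & ~r)) = {t0, t2, t3}
AF (EF (b & ~r)): least fixpoint, start Z0 = {t0, t2, t3}, add states with every successor in Z. Already a fixed point.
Sat(AF (EF (b & ~r))) = {t0, t2, t3}
A[r U AF (EF (b & ~r))]: least fixpoint, start Z0 = Sat(AF (EF (b & ~r))) = {t0, t2, t3}, add states in Sat(r) with every successor in Z. Already a fixed point.
Sat(A[r U AF (EF (b & ~r))]) = {t0, t2, t3}
t2 ∈ Sat(A[r U AF (EF (b & ~r))]) = {t0, t2, t3}, so the formula holds at t2.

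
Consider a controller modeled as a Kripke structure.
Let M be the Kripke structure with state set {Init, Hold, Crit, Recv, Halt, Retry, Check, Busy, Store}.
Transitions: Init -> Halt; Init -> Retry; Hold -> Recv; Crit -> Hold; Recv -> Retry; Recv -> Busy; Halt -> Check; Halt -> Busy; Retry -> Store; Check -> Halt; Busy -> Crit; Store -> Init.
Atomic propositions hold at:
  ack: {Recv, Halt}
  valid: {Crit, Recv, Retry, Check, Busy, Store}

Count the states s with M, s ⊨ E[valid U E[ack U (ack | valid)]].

7

Sat(ack | valid) = {Crit, Recv, Halt, Retry, Check, Busy, Store}
E[ack U (ack | valid)]: least fixpoint, start Z0 = Sat((ack | valid)) = {Crit, Recv, Halt, Retry, Check, Busy, Store}, add states in Sat(ack) with some successor in Z. Already a fixed point.
Sat(E[ack U (ack | valid)]) = {Crit, Recv, Halt, Retry, Check, Busy, Store}
E[valid U E[ack U (ack | valid)]]: least fixpoint, start Z0 = Sat(E[ack U (ack | valid)]) = {Crit, Recv, Halt, Retry, Check, Busy, Store}, add states in Sat(valid) with some successor in Z. Already a fixed point.
Sat(E[valid U E[ack U (ack | valid)]]) = {Crit, Recv, Halt, Retry, Check, Busy, Store}
|Sat(E[valid U E[ack U (ack | valid)]])| = |{Crit, Recv, Halt, Retry, Check, Busy, Store}| = 7.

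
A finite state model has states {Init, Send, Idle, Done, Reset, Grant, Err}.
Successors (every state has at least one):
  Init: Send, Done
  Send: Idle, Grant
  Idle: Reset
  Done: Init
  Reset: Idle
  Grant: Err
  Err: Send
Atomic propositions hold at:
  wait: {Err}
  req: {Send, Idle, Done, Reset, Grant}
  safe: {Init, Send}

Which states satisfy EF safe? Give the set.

EF safe: least fixpoint, start Z0 = {Init, Send}, add states with some successor in Z. Z1 = {Init, Send, Done, Err}; Z2 = {Init, Send, Done, Grant, Err}; fixed.
Sat(EF safe) = {Init, Send, Done, Grant, Err}

{Init, Send, Done, Grant, Err}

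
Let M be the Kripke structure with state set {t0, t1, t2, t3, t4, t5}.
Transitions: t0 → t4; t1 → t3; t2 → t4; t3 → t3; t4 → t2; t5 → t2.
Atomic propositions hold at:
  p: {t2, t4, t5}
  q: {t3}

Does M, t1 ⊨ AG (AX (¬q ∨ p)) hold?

No

Sat(¬q) = {t0, t1, t2, t4, t5}
Sat(¬q ∨ p) = {t0, t1, t2, t4, t5}
Sat(AX (¬q ∨ p)) = {s : every successor in {t0, t1, t2, t4, t5}} = {t0, t2, t4, t5}
AG (AX (¬q ∨ p)): greatest fixpoint, start Z0 = {t0, t2, t4, t5}, keep only states in Sat with every successor in Z. Already a fixed point.
Sat(AG (AX (¬q ∨ p))) = {t0, t2, t4, t5}
t1 ∉ Sat(AG (AX (¬q ∨ p))) = {t0, t2, t4, t5}, so the formula does not hold at t1.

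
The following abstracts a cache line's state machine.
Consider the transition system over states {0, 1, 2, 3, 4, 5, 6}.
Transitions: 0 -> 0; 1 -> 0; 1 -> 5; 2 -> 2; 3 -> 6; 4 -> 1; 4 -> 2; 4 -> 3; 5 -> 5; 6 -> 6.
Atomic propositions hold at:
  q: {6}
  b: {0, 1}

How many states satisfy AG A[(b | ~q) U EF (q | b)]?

3

Sat(~q) = {0, 1, 2, 3, 4, 5}
Sat(b | ~q) = {0, 1, 2, 3, 4, 5}
Sat(q | b) = {0, 1, 6}
EF (q | b): least fixpoint, start Z0 = {0, 1, 6}, add states with some successor in Z. Z1 = {0, 1, 3, 4, 6}; fixed.
Sat(EF (q | b)) = {0, 1, 3, 4, 6}
A[(b | ~q) U EF (q | b)]: least fixpoint, start Z0 = Sat(EF (q | b)) = {0, 1, 3, 4, 6}, add states in Sat(b | ~q) with every successor in Z. Already a fixed point.
Sat(A[(b | ~q) U EF (q | b)]) = {0, 1, 3, 4, 6}
AG A[(b | ~q) U EF (q | b)]: greatest fixpoint, start Z0 = {0, 1, 3, 4, 6}, keep only states in Sat with every successor in Z. Z1 = {0, 3, 6}; fixed.
Sat(AG A[(b | ~q) U EF (q | b)]) = {0, 3, 6}
|Sat(AG A[(b | ~q) U EF (q | b)])| = |{0, 3, 6}| = 3.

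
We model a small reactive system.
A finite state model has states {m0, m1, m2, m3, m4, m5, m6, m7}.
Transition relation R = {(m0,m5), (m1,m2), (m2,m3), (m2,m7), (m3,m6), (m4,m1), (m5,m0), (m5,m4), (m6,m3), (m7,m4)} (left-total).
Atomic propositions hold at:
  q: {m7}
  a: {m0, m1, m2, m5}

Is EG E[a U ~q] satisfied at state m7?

No

Sat(~q) = {m0, m1, m2, m3, m4, m5, m6}
E[a U ~q]: least fixpoint, start Z0 = Sat(~q) = {m0, m1, m2, m3, m4, m5, m6}, add states in Sat(a) with some successor in Z. Already a fixed point.
Sat(E[a U ~q]) = {m0, m1, m2, m3, m4, m5, m6}
EG E[a U ~q]: greatest fixpoint, start Z0 = {m0, m1, m2, m3, m4, m5, m6}, keep only states in Sat with some successor in Z. Already a fixed point.
Sat(EG E[a U ~q]) = {m0, m1, m2, m3, m4, m5, m6}
m7 ∉ Sat(EG E[a U ~q]) = {m0, m1, m2, m3, m4, m5, m6}, so the formula does not hold at m7.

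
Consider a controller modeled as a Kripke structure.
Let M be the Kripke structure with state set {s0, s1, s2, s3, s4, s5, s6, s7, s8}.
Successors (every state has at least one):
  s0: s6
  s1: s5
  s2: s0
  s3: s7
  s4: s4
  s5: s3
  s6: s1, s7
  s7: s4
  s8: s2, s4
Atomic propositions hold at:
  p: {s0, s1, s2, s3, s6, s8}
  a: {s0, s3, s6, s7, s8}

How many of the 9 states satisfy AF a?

AF a: least fixpoint, start Z0 = {s0, s3, s6, s7, s8}, add states with every successor in Z. Z1 = {s0, s2, s3, s5, s6, s7, s8}; Z2 = {s0, s1, s2, s3, s5, s6, s7, s8}; fixed.
Sat(AF a) = {s0, s1, s2, s3, s5, s6, s7, s8}
|Sat(AF a)| = |{s0, s1, s2, s3, s5, s6, s7, s8}| = 8.

8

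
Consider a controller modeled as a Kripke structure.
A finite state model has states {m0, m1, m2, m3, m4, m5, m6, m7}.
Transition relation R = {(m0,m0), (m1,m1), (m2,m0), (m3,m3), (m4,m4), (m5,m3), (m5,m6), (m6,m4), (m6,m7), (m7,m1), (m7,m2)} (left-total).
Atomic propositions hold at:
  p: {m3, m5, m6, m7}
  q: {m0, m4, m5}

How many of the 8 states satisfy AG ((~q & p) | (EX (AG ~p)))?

7

Sat(~q) = {m1, m2, m3, m6, m7}
Sat(~q & p) = {m3, m6, m7}
Sat(~p) = {m0, m1, m2, m4}
AG ~p: greatest fixpoint, start Z0 = {m0, m1, m2, m4}, keep only states in Sat with every successor in Z. Already a fixed point.
Sat(AG ~p) = {m0, m1, m2, m4}
Sat(EX (AG ~p)) = {s : some successor in {m0, m1, m2, m4}} = {m0, m1, m2, m4, m6, m7}
Sat((~q & p) | (EX (AG ~p))) = {m0, m1, m2, m3, m4, m6, m7}
AG ((~q & p) | (EX (AG ~p))): greatest fixpoint, start Z0 = {m0, m1, m2, m3, m4, m6, m7}, keep only states in Sat with every successor in Z. Already a fixed point.
Sat(AG ((~q & p) | (EX (AG ~p)))) = {m0, m1, m2, m3, m4, m6, m7}
|Sat(AG ((~q & p) | (EX (AG ~p))))| = |{m0, m1, m2, m3, m4, m6, m7}| = 7.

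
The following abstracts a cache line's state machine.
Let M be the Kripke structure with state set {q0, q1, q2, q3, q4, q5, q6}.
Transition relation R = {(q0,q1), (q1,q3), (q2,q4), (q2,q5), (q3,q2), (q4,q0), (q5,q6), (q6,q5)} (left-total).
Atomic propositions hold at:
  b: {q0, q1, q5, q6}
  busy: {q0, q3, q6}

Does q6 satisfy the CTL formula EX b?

Sat(EX b) = {s : some successor in {q0, q1, q5, q6}} = {q0, q2, q4, q5, q6}
q6 ∈ Sat(EX b) = {q0, q2, q4, q5, q6}, so the formula holds at q6.

Yes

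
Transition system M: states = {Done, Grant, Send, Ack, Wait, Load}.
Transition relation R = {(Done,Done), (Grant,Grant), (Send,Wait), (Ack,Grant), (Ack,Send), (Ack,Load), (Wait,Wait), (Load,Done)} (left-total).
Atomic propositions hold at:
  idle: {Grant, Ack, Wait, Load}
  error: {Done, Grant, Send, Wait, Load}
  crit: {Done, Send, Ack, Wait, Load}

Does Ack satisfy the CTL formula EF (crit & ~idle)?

Yes

Sat(~idle) = {Done, Send}
Sat(crit & ~idle) = {Done, Send}
EF (crit & ~idle): least fixpoint, start Z0 = {Done, Send}, add states with some successor in Z. Z1 = {Done, Send, Ack, Load}; fixed.
Sat(EF (crit & ~idle)) = {Done, Send, Ack, Load}
Ack ∈ Sat(EF (crit & ~idle)) = {Done, Send, Ack, Load}, so the formula holds at Ack.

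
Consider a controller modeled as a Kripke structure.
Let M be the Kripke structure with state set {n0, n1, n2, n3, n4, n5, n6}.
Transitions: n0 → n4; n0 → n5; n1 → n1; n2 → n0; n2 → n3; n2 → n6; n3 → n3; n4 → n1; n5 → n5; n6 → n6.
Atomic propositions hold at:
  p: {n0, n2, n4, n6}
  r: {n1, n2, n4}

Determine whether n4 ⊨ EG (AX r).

Yes

Sat(AX r) = {s : every successor in {n1, n2, n4}} = {n1, n4}
EG (AX r): greatest fixpoint, start Z0 = {n1, n4}, keep only states in Sat with some successor in Z. Already a fixed point.
Sat(EG (AX r)) = {n1, n4}
n4 ∈ Sat(EG (AX r)) = {n1, n4}, so the formula holds at n4.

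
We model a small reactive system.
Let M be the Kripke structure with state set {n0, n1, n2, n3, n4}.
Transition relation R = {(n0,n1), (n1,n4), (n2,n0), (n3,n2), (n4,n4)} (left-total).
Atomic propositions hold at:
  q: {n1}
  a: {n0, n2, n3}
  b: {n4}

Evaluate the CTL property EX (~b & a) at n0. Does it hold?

Sat(~b) = {n0, n1, n2, n3}
Sat(~b & a) = {n0, n2, n3}
Sat(EX (~b & a)) = {s : some successor in {n0, n2, n3}} = {n2, n3}
n0 ∉ Sat(EX (~b & a)) = {n2, n3}, so the formula does not hold at n0.

No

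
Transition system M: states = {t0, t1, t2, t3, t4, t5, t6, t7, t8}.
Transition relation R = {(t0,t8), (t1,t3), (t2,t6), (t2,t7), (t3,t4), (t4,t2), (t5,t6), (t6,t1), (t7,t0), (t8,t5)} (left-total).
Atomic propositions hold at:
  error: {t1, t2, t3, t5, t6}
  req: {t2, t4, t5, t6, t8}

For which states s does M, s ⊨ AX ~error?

Sat(~error) = {t0, t4, t7, t8}
Sat(AX ~error) = {s : every successor in {t0, t4, t7, t8}} = {t0, t3, t7}

{t0, t3, t7}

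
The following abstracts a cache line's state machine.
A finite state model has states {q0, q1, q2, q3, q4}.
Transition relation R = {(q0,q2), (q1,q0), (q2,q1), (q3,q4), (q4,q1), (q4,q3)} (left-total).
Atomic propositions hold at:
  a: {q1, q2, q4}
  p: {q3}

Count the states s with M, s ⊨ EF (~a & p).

2

Sat(~a) = {q0, q3}
Sat(~a & p) = {q3}
EF (~a & p): least fixpoint, start Z0 = {q3}, add states with some successor in Z. Z1 = {q3, q4}; fixed.
Sat(EF (~a & p)) = {q3, q4}
|Sat(EF (~a & p))| = |{q3, q4}| = 2.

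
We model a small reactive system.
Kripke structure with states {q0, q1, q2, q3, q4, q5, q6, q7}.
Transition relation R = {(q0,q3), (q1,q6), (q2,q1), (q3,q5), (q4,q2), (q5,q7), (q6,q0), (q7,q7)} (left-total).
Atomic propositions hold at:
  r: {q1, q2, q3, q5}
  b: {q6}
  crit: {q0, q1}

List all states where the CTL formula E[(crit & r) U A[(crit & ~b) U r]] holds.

{q0, q1, q2, q3, q5}

Sat(crit & r) = {q1}
Sat(~b) = {q0, q1, q2, q3, q4, q5, q7}
Sat(crit & ~b) = {q0, q1}
A[(crit & ~b) U r]: least fixpoint, start Z0 = Sat(r) = {q1, q2, q3, q5}, add states in Sat(crit & ~b) with every successor in Z. Z1 = {q0, q1, q2, q3, q5}; fixed.
Sat(A[(crit & ~b) U r]) = {q0, q1, q2, q3, q5}
E[(crit & r) U A[(crit & ~b) U r]]: least fixpoint, start Z0 = Sat(A[(crit & ~b) U r]) = {q0, q1, q2, q3, q5}, add states in Sat(crit & r) with some successor in Z. Already a fixed point.
Sat(E[(crit & r) U A[(crit & ~b) U r]]) = {q0, q1, q2, q3, q5}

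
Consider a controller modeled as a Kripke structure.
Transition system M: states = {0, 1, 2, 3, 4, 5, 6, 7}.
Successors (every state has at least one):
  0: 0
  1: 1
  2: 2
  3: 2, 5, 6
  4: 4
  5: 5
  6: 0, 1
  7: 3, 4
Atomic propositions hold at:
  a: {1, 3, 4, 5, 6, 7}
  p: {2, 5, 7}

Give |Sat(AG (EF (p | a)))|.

4

Sat(p | a) = {1, 2, 3, 4, 5, 6, 7}
EF (p | a): least fixpoint, start Z0 = {1, 2, 3, 4, 5, 6, 7}, add states with some successor in Z. Already a fixed point.
Sat(EF (p | a)) = {1, 2, 3, 4, 5, 6, 7}
AG (EF (p | a)): greatest fixpoint, start Z0 = {1, 2, 3, 4, 5, 6, 7}, keep only states in Sat with every successor in Z. Z1 = {1, 2, 3, 4, 5, 7}; Z2 = {1, 2, 4, 5, 7}; Z3 = {1, 2, 4, 5}; fixed.
Sat(AG (EF (p | a))) = {1, 2, 4, 5}
|Sat(AG (EF (p | a)))| = |{1, 2, 4, 5}| = 4.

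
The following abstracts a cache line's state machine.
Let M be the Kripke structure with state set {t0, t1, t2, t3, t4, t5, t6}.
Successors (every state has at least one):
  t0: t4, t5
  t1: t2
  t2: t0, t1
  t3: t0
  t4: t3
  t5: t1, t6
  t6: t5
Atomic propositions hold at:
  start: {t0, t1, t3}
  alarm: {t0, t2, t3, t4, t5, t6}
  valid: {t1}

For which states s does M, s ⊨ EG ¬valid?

{t0, t2, t3, t4, t5, t6}

Sat(¬valid) = {t0, t2, t3, t4, t5, t6}
EG ¬valid: greatest fixpoint, start Z0 = {t0, t2, t3, t4, t5, t6}, keep only states in Sat with some successor in Z. Already a fixed point.
Sat(EG ¬valid) = {t0, t2, t3, t4, t5, t6}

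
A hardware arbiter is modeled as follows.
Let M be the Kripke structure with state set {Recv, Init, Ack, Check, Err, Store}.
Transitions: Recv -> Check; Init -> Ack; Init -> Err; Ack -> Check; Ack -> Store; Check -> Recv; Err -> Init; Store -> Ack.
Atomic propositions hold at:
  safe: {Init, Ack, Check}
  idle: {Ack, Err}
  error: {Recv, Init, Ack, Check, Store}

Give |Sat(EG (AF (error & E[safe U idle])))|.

4

E[safe U idle]: least fixpoint, start Z0 = Sat(idle) = {Ack, Err}, add states in Sat(safe) with some successor in Z. Z1 = {Init, Ack, Err}; fixed.
Sat(E[safe U idle]) = {Init, Ack, Err}
Sat(error & E[safe U idle]) = {Init, Ack}
AF (error & E[safe U idle]): least fixpoint, start Z0 = {Init, Ack}, add states with every successor in Z. Z1 = {Init, Ack, Err, Store}; fixed.
Sat(AF (error & E[safe U idle])) = {Init, Ack, Err, Store}
EG (AF (error & E[safe U idle])): greatest fixpoint, start Z0 = {Init, Ack, Err, Store}, keep only states in Sat with some successor in Z. Already a fixed point.
Sat(EG (AF (error & E[safe U idle]))) = {Init, Ack, Err, Store}
|Sat(EG (AF (error & E[safe U idle])))| = |{Init, Ack, Err, Store}| = 4.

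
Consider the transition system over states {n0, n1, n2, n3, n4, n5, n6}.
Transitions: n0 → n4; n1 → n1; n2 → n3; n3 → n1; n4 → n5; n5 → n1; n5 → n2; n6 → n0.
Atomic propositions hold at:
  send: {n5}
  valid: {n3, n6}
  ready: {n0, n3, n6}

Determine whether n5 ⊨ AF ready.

AF ready: least fixpoint, start Z0 = {n0, n3, n6}, add states with every successor in Z. Z1 = {n0, n2, n3, n6}; fixed.
Sat(AF ready) = {n0, n2, n3, n6}
n5 ∉ Sat(AF ready) = {n0, n2, n3, n6}, so the formula does not hold at n5.

No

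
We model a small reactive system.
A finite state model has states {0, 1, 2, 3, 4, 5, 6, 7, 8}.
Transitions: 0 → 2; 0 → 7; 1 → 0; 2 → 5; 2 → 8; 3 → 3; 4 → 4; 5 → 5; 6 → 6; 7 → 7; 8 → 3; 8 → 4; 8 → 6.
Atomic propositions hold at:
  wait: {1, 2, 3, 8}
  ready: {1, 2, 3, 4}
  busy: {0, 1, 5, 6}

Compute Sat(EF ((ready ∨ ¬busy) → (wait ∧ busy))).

{0, 1, 2, 5, 6, 8}

Sat(¬busy) = {2, 3, 4, 7, 8}
Sat(ready ∨ ¬busy) = {1, 2, 3, 4, 7, 8}
Sat(wait ∧ busy) = {1}
Sat((ready ∨ ¬busy) → (wait ∧ busy)) = {0, 1, 5, 6}
EF ((ready ∨ ¬busy) → (wait ∧ busy)): least fixpoint, start Z0 = {0, 1, 5, 6}, add states with some successor in Z. Z1 = {0, 1, 2, 5, 6, 8}; fixed.
Sat(EF ((ready ∨ ¬busy) → (wait ∧ busy))) = {0, 1, 2, 5, 6, 8}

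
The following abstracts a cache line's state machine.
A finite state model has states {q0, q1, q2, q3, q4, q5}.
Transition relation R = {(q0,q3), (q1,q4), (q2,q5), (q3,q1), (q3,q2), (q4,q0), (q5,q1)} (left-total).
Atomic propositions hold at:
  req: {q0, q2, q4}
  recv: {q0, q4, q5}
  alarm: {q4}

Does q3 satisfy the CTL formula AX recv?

No

Sat(AX recv) = {s : every successor in {q0, q4, q5}} = {q1, q2, q4}
q3 ∉ Sat(AX recv) = {q1, q2, q4}, so the formula does not hold at q3.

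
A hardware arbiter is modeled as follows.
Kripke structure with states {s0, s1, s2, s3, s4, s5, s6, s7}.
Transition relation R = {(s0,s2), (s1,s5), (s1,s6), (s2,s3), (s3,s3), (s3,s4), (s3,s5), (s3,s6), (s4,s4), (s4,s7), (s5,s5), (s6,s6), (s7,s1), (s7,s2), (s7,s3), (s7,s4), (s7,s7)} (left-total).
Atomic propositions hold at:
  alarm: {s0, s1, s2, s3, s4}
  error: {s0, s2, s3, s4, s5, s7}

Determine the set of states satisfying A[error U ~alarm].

Sat(~alarm) = {s5, s6, s7}
A[error U ~alarm]: least fixpoint, start Z0 = Sat(~alarm) = {s5, s6, s7}, add states in Sat(error) with every successor in Z. Already a fixed point.
Sat(A[error U ~alarm]) = {s5, s6, s7}

{s5, s6, s7}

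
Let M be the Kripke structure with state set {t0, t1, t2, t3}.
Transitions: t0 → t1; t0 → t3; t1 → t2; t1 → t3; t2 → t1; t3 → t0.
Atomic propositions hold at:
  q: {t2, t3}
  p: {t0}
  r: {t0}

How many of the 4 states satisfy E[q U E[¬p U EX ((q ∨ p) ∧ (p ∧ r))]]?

3

Sat(¬p) = {t1, t2, t3}
Sat(q ∨ p) = {t0, t2, t3}
Sat(p ∧ r) = {t0}
Sat((q ∨ p) ∧ (p ∧ r)) = {t0}
Sat(EX ((q ∨ p) ∧ (p ∧ r))) = {s : some successor in {t0}} = {t3}
E[¬p U EX ((q ∨ p) ∧ (p ∧ r))]: least fixpoint, start Z0 = Sat(EX ((q ∨ p) ∧ (p ∧ r))) = {t3}, add states in Sat(¬p) with some successor in Z. Z1 = {t1, t3}; Z2 = {t1, t2, t3}; fixed.
Sat(E[¬p U EX ((q ∨ p) ∧ (p ∧ r))]) = {t1, t2, t3}
E[q U E[¬p U EX ((q ∨ p) ∧ (p ∧ r))]]: least fixpoint, start Z0 = Sat(E[¬p U EX ((q ∨ p) ∧ (p ∧ r))]) = {t1, t2, t3}, add states in Sat(q) with some successor in Z. Already a fixed point.
Sat(E[q U E[¬p U EX ((q ∨ p) ∧ (p ∧ r))]]) = {t1, t2, t3}
|Sat(E[q U E[¬p U EX ((q ∨ p) ∧ (p ∧ r))]])| = |{t1, t2, t3}| = 3.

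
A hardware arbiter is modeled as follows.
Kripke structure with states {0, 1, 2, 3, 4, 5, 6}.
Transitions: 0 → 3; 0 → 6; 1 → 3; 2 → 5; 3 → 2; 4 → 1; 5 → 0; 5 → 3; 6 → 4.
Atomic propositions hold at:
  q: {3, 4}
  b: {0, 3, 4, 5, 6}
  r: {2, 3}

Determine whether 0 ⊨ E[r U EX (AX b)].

Yes

Sat(AX b) = {s : every successor in {0, 3, 4, 5, 6}} = {0, 1, 2, 5, 6}
Sat(EX (AX b)) = {s : some successor in {0, 1, 2, 5, 6}} = {0, 2, 3, 4, 5}
E[r U EX (AX b)]: least fixpoint, start Z0 = Sat(EX (AX b)) = {0, 2, 3, 4, 5}, add states in Sat(r) with some successor in Z. Already a fixed point.
Sat(E[r U EX (AX b)]) = {0, 2, 3, 4, 5}
0 ∈ Sat(E[r U EX (AX b)]) = {0, 2, 3, 4, 5}, so the formula holds at 0.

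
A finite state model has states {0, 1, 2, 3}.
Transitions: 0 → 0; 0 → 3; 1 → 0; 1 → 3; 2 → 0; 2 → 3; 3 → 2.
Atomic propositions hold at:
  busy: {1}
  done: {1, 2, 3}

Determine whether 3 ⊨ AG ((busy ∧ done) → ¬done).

Sat(busy ∧ done) = {1}
Sat(¬done) = {0}
Sat((busy ∧ done) → ¬done) = {0, 2, 3}
AG ((busy ∧ done) → ¬done): greatest fixpoint, start Z0 = {0, 2, 3}, keep only states in Sat with every successor in Z. Already a fixed point.
Sat(AG ((busy ∧ done) → ¬done)) = {0, 2, 3}
3 ∈ Sat(AG ((busy ∧ done) → ¬done)) = {0, 2, 3}, so the formula holds at 3.

Yes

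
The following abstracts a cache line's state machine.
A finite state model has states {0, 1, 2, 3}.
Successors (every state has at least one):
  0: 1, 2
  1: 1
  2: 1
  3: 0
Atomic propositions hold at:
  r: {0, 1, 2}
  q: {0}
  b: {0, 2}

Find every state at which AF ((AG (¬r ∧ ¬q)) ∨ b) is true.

Sat(¬r) = {3}
Sat(¬q) = {1, 2, 3}
Sat(¬r ∧ ¬q) = {3}
AG (¬r ∧ ¬q): greatest fixpoint, start Z0 = {3}, keep only states in Sat with every successor in Z. Z1 = ∅; fixed.
Sat(AG (¬r ∧ ¬q)) = ∅
Sat((AG (¬r ∧ ¬q)) ∨ b) = {0, 2}
AF ((AG (¬r ∧ ¬q)) ∨ b): least fixpoint, start Z0 = {0, 2}, add states with every successor in Z. Z1 = {0, 2, 3}; fixed.
Sat(AF ((AG (¬r ∧ ¬q)) ∨ b)) = {0, 2, 3}

{0, 2, 3}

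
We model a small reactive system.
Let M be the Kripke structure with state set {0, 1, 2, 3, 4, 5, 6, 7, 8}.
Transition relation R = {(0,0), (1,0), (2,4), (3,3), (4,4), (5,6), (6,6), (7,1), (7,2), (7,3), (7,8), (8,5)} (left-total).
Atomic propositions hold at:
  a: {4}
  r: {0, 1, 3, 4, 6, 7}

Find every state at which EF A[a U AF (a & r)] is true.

{2, 4, 7}

Sat(a & r) = {4}
AF (a & r): least fixpoint, start Z0 = {4}, add states with every successor in Z. Z1 = {2, 4}; fixed.
Sat(AF (a & r)) = {2, 4}
A[a U AF (a & r)]: least fixpoint, start Z0 = Sat(AF (a & r)) = {2, 4}, add states in Sat(a) with every successor in Z. Already a fixed point.
Sat(A[a U AF (a & r)]) = {2, 4}
EF A[a U AF (a & r)]: least fixpoint, start Z0 = {2, 4}, add states with some successor in Z. Z1 = {2, 4, 7}; fixed.
Sat(EF A[a U AF (a & r)]) = {2, 4, 7}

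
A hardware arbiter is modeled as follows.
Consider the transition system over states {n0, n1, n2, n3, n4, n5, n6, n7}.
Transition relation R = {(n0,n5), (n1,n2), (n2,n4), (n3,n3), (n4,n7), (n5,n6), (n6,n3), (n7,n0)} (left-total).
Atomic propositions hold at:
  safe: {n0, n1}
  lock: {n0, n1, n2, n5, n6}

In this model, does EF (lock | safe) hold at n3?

Sat(lock | safe) = {n0, n1, n2, n5, n6}
EF (lock | safe): least fixpoint, start Z0 = {n0, n1, n2, n5, n6}, add states with some successor in Z. Z1 = {n0, n1, n2, n5, n6, n7}; Z2 = {n0, n1, n2, n4, n5, n6, n7}; fixed.
Sat(EF (lock | safe)) = {n0, n1, n2, n4, n5, n6, n7}
n3 ∉ Sat(EF (lock | safe)) = {n0, n1, n2, n4, n5, n6, n7}, so the formula does not hold at n3.

No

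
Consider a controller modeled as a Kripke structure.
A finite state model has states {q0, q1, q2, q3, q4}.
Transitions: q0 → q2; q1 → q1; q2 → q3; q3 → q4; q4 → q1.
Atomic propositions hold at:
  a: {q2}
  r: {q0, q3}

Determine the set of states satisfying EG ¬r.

Sat(¬r) = {q1, q2, q4}
EG ¬r: greatest fixpoint, start Z0 = {q1, q2, q4}, keep only states in Sat with some successor in Z. Z1 = {q1, q4}; fixed.
Sat(EG ¬r) = {q1, q4}

{q1, q4}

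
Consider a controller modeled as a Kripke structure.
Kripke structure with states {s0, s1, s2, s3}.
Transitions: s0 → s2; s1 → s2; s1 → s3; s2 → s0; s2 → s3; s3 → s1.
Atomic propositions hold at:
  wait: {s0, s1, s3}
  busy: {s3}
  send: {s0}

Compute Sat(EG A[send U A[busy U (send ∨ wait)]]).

{s1, s3}

Sat(send ∨ wait) = {s0, s1, s3}
A[busy U (send ∨ wait)]: least fixpoint, start Z0 = Sat((send ∨ wait)) = {s0, s1, s3}, add states in Sat(busy) with every successor in Z. Already a fixed point.
Sat(A[busy U (send ∨ wait)]) = {s0, s1, s3}
A[send U A[busy U (send ∨ wait)]]: least fixpoint, start Z0 = Sat(A[busy U (send ∨ wait)]) = {s0, s1, s3}, add states in Sat(send) with every successor in Z. Already a fixed point.
Sat(A[send U A[busy U (send ∨ wait)]]) = {s0, s1, s3}
EG A[send U A[busy U (send ∨ wait)]]: greatest fixpoint, start Z0 = {s0, s1, s3}, keep only states in Sat with some successor in Z. Z1 = {s1, s3}; fixed.
Sat(EG A[send U A[busy U (send ∨ wait)]]) = {s1, s3}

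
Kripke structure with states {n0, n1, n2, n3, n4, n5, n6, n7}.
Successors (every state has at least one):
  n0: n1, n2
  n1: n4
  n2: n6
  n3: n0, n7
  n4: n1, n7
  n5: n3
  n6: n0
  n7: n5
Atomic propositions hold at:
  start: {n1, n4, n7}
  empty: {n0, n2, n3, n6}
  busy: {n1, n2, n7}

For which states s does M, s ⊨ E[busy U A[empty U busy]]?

{n0, n1, n2, n3, n6, n7}

A[empty U busy]: least fixpoint, start Z0 = Sat(busy) = {n1, n2, n7}, add states in Sat(empty) with every successor in Z. Z1 = {n0, n1, n2, n7}; Z2 = {n0, n1, n2, n3, n6, n7}; fixed.
Sat(A[empty U busy]) = {n0, n1, n2, n3, n6, n7}
E[busy U A[empty U busy]]: least fixpoint, start Z0 = Sat(A[empty U busy]) = {n0, n1, n2, n3, n6, n7}, add states in Sat(busy) with some successor in Z. Already a fixed point.
Sat(E[busy U A[empty U busy]]) = {n0, n1, n2, n3, n6, n7}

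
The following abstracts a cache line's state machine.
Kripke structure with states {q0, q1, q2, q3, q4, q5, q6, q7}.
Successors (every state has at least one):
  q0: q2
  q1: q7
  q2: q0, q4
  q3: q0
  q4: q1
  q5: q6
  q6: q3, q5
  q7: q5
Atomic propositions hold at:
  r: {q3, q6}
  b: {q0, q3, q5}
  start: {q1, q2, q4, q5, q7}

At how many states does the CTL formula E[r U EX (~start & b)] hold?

Sat(~start) = {q0, q3, q6}
Sat(~start & b) = {q0, q3}
Sat(EX (~start & b)) = {s : some successor in {q0, q3}} = {q2, q3, q6}
E[r U EX (~start & b)]: least fixpoint, start Z0 = Sat(EX (~start & b)) = {q2, q3, q6}, add states in Sat(r) with some successor in Z. Already a fixed point.
Sat(E[r U EX (~start & b)]) = {q2, q3, q6}
|Sat(E[r U EX (~start & b)])| = |{q2, q3, q6}| = 3.

3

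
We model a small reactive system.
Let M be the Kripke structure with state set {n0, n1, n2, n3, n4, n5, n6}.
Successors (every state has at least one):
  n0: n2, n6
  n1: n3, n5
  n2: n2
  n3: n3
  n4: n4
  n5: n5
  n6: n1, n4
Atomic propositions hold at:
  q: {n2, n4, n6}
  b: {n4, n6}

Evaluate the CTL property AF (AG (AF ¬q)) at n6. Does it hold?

No

Sat(¬q) = {n0, n1, n3, n5}
AF ¬q: least fixpoint, start Z0 = {n0, n1, n3, n5}, add states with every successor in Z. Already a fixed point.
Sat(AF ¬q) = {n0, n1, n3, n5}
AG (AF ¬q): greatest fixpoint, start Z0 = {n0, n1, n3, n5}, keep only states in Sat with every successor in Z. Z1 = {n1, n3, n5}; fixed.
Sat(AG (AF ¬q)) = {n1, n3, n5}
AF (AG (AF ¬q)): least fixpoint, start Z0 = {n1, n3, n5}, add states with every successor in Z. Already a fixed point.
Sat(AF (AG (AF ¬q))) = {n1, n3, n5}
n6 ∉ Sat(AF (AG (AF ¬q))) = {n1, n3, n5}, so the formula does not hold at n6.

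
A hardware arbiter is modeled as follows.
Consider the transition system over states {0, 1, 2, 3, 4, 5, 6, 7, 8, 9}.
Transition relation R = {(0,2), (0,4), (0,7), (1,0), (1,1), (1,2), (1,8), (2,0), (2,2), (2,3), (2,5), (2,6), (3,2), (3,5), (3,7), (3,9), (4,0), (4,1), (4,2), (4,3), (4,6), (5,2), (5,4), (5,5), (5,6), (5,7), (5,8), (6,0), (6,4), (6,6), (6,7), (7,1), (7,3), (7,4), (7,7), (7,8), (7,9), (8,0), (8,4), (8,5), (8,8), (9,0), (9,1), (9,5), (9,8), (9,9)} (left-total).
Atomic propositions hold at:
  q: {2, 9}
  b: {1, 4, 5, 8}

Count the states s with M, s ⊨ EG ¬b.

6

Sat(¬b) = {0, 2, 3, 6, 7, 9}
EG ¬b: greatest fixpoint, start Z0 = {0, 2, 3, 6, 7, 9}, keep only states in Sat with some successor in Z. Already a fixed point.
Sat(EG ¬b) = {0, 2, 3, 6, 7, 9}
|Sat(EG ¬b)| = |{0, 2, 3, 6, 7, 9}| = 6.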